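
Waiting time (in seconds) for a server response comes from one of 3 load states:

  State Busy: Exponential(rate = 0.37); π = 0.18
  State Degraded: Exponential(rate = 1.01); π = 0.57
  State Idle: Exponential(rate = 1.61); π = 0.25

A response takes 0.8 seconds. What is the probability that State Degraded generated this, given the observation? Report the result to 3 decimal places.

P(component k | x) = π_k·f_k(x) / marginal(x), where marginal(x) = Σ_j π_j·f_j(x).
Component likelihoods at x = 0.8 seconds:
  L_Busy = 0.37·e^(−0.37·0.8) = 0.37·e^(−0.2960) = 0.275201
  L_Degraded = 1.01·e^(−1.01·0.8) = 1.01·e^(−0.8080) = 0.450206
  L_Idle = 1.61·e^(−1.61·0.8) = 1.61·e^(−1.2880) = 0.444073
Multiply by the mixture weights:
  π_Busy·L_Busy = 0.18 × 0.275201 = 0.0495362
  π_Degraded·L_Degraded = 0.57 × 0.450206 = 0.256618
  π_Idle·L_Idle = 0.25 × 0.444073 = 0.111018
Marginal: 0.0495362 + 0.256618 + 0.111018 = 0.417172
So the posterior for State Degraded is 0.256618 / 0.417172 ≈ 0.615.

0.615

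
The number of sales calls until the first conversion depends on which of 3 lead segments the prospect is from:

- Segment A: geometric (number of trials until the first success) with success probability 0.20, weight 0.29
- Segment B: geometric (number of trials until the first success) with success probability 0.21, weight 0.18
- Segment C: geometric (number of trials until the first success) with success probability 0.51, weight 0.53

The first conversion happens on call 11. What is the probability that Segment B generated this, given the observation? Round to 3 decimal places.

P(component k | x) = π_k·f_k(x) / marginal(x), where marginal(x) = Σ_j π_j·f_j(x).
Component likelihoods at x = 11:
  L_A = 0.20·(1−0.20)^10 = 0.20·0.107374 = 0.0214748
  L_B = 0.21·(1−0.21)^10 = 0.21·0.0946828 = 0.0198834
  L_C = 0.51·(1−0.51)^10 = 0.51·0.000797923 = 0.000406941
Weight by the priors:
  π_A·L_A = 0.29 × 0.0214748 = 0.0062277
  π_B·L_B = 0.18 × 0.0198834 = 0.00357901
  π_C·L_C = 0.53 × 0.000406941 = 0.000215678
Marginal: 0.0062277 + 0.00357901 + 0.000215678 = 0.0100224
P(Segment B | data) = 0.00357901 / 0.0100224 ≈ 0.357

0.357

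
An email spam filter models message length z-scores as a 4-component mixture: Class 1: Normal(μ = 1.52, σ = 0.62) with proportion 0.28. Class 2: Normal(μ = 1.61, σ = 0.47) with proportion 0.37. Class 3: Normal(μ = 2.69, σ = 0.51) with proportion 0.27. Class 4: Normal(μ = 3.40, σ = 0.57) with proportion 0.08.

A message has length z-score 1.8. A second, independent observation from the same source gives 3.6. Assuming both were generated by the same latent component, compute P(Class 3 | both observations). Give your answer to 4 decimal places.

0.8670

The responsibility of component k is w_k f_k(x) divided by Σ_j w_j f_j(x).
Since both observations come from the same component, the likelihood for component k is f_k(x₁)·f_k(x₂).
  p_1 = [(1/(0.62·√(2π)))·exp(−(1.8−1.52)²/(2·0.62²)) = 0.643455·exp(-0.10198) = 0.581072] × [0.00231493] = 0.00134514
  p_2 = [(1/(0.47·√(2π)))·exp(−(1.8−1.61)²/(2·0.47²)) = 0.848813·exp(-0.08171) = 0.782214] × [0.00010864] = 8.49794e-05
  p_3 = [(1/(0.51·√(2π)))·exp(−(1.8−2.69)²/(2·0.51²)) = 0.782240·exp(-1.52268) = 0.170627] × [0.159218] = 0.0271668
  p_4 = [(1/(0.57·√(2π)))·exp(−(1.8−3.40)²/(2·0.57²)) = 0.699899·exp(-3.93967) = 0.0136162] × [0.658114] = 0.00896103
Prior × likelihood for each component:
  w_1·p_1 = 0.28 × 0.00134514 = 0.00037664
  w_2·p_2 = 0.37 × 8.49794e-05 = 3.14424e-05
  w_3·p_3 = 0.27 × 0.0271668 = 0.00733504
  w_4·p_4 = 0.08 × 0.00896103 = 0.000716882
Marginal: 0.00037664 + 3.14424e-05 + 0.00733504 + 0.000716882 = 0.00846
So the posterior for Class 3 is 0.00733504 / 0.00846 ≈ 0.8670.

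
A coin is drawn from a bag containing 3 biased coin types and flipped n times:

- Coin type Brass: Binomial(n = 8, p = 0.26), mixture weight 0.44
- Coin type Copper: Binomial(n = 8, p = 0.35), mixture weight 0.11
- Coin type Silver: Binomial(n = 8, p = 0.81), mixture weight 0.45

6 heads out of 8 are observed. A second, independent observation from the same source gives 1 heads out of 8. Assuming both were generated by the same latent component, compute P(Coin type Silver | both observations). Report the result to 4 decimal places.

By Bayes' theorem, P(k | x) = P(Z=k) f_k(x) / Σ_j P(Z=j) f_j(x).
Since both observations come from the same component, the likelihood for component k is f_k(x₁)·f_k(x₂).
  f_Brass = [0.00473654] × [0.252747] = 0.00119715
  f_Copper = [0.0217467] × [0.137262] = 0.002985
  f_Silver = [0.28548] × [5.79229e-05] = 1.65358e-05
Weight by the priors:
  P(Z=Brass)·f_Brass = 0.44 × 0.00119715 = 0.000526744
  P(Z=Copper)·f_Copper = 0.11 × 0.002985 = 0.00032835
  P(Z=Silver)·f_Silver = 0.45 × 1.65358e-05 = 7.44112e-06
Evidence: 0.000526744 + 0.00032835 + 7.44112e-06 = 0.000862535
So the posterior for Coin type Silver is 7.44112e-06 / 0.000862535 ≈ 0.0086.

0.0086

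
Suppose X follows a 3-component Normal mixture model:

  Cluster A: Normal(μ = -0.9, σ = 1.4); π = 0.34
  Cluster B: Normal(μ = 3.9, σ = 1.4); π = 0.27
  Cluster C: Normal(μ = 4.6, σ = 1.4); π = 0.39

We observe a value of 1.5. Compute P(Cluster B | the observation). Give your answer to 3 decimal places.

By Bayes' theorem, P(k | x) = π_k f_k(x) / Σ_j π_j f_j(x).
Evaluate each component's likelihood at the observed value:
  f_A = (1/(1.4·√(2π)))·exp(−(1.5−-0.9)²/(2·1.4²)) = 0.284959·exp(-1.46939) = 0.0655594
  f_B = (1/(1.4·√(2π)))·exp(−(1.5−3.9)²/(2·1.4²)) = 0.284959·exp(-1.46939) = 0.0655594
  f_C = (1/(1.4·√(2π)))·exp(−(1.5−4.6)²/(2·1.4²)) = 0.284959·exp(-2.45153) = 0.0245525
Unnormalised posteriors:
  π_A·f_A = 0.34 × 0.0655594 = 0.0222902
  π_B·f_B = 0.27 × 0.0655594 = 0.017701
  π_C·f_C = 0.39 × 0.0245525 = 0.00957548
Denominator: 0.0222902 + 0.017701 + 0.00957548 = 0.0495667
So the posterior for Cluster B is 0.017701 / 0.0495667 ≈ 0.357.

0.357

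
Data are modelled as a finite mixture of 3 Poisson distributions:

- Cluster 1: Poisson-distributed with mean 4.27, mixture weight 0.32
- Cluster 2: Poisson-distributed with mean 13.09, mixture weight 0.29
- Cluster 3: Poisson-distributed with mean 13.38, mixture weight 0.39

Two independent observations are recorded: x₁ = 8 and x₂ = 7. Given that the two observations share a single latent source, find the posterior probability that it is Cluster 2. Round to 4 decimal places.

0.2177

The responsibility of component k is w_k f_k(x) divided by Σ_j w_j f_j(x).
Since both observations come from the same component, the likelihood for component k is f_k(x₁)·f_k(x₂).
  L_1 = [0.0383235] × [0.0718004] = 0.00275164
  L_2 = [0.0441654] × [0.0269918] = 0.0011921
  L_3 = [0.0393793] × [0.0235452] = 0.000927193
Unnormalised posteriors:
  w_1·L_1 = 0.32 × 0.00275164 = 0.000880526
  w_2·L_2 = 0.29 × 0.0011921 = 0.00034571
  w_3·L_3 = 0.39 × 0.000927193 = 0.000361605
Normaliser: 0.000880526 + 0.00034571 + 0.000361605 = 0.00158784
So the posterior for Cluster 2 is 0.00034571 / 0.00158784 ≈ 0.2177.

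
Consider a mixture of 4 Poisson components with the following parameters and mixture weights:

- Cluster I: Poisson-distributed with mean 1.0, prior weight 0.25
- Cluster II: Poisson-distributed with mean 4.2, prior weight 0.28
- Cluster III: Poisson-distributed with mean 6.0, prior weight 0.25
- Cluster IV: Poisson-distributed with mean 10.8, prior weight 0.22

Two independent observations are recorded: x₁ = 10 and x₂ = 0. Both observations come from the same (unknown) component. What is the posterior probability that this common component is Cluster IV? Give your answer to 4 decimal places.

0.0098

Posterior ∝ prior × likelihood, so P(k | x) ∝ π_k f_k(x); normalise over all components.
Since both observations come from the same component, the likelihood for component k is f_k(x₁)·f_k(x₂).
  p_I = [e^(−1.0)·1.0^10/10! = 1.01378e-07] × [0.367879] = 3.72948e-08
  p_II = [e^(−4.2)·4.2^10/10! = 0.00705819] × [0.0149956] = 0.000105842
  p_III = [e^(−6.0)·6.0^10/10! = 0.0413031] × [0.00247875] = 0.00010238
  p_IV = [e^(−10.8)·10.8^10/10! = 0.121365] × [2.03995e-05] = 2.47579e-06
Multiply by the mixture weights:
  π_I·p_I = 0.25 × 3.72948e-08 = 9.32369e-09
  π_II·p_II = 0.28 × 0.000105842 = 2.96356e-05
  π_III·p_III = 0.25 × 0.00010238 = 2.5595e-05
  π_IV·p_IV = 0.22 × 2.47579e-06 = 5.44674e-07
Evidence: 9.32369e-09 + 2.96356e-05 + 2.5595e-05 + 5.44674e-07 = 5.57847e-05
So the posterior for Cluster IV is 5.44674e-07 / 5.57847e-05 ≈ 0.0098.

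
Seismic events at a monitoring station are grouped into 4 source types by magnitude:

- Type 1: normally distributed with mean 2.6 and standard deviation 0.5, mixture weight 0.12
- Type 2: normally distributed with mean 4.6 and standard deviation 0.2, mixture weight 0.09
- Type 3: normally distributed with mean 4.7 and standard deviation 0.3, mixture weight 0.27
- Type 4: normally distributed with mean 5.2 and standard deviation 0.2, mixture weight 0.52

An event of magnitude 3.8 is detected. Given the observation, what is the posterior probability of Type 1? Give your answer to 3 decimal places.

Posterior ∝ prior × likelihood, so P(k | x) ∝ P(Z=k) f_k(x); normalise over all components.
Component likelihoods at x = 3.8:
  f_1 = (1/(0.5·√(2π)))·exp(−(3.8−2.6)²/(2·0.5²)) = 0.797885·exp(-2.88000) = 0.0447891
  f_2 = (1/(0.2·√(2π)))·exp(−(3.8−4.6)²/(2·0.2²)) = 1.994711·exp(-8.00000) = 0.000669151
  f_3 = (1/(0.3·√(2π)))·exp(−(3.8−4.7)²/(2·0.3²)) = 1.329808·exp(-4.50000) = 0.0147728
  f_4 = (1/(0.2·√(2π)))·exp(−(3.8−5.2)²/(2·0.2²)) = 1.994711·exp(-24.50000) = 4.56736e-11
Prior × likelihood for each component:
  P(Z=1)·f_1 = 0.12 × 0.0447891 = 0.00537469
  P(Z=2)·f_2 = 0.09 × 0.000669151 = 6.02236e-05
  P(Z=3)·f_3 = 0.27 × 0.0147728 = 0.00398866
  P(Z=4)·f_4 = 0.52 × 4.56736e-11 = 2.37503e-11
Sum: 0.00537469 + 6.02236e-05 + 0.00398866 + 2.37503e-11 = 0.00942357
P(Type 1 | data) ≈ 0.570

0.570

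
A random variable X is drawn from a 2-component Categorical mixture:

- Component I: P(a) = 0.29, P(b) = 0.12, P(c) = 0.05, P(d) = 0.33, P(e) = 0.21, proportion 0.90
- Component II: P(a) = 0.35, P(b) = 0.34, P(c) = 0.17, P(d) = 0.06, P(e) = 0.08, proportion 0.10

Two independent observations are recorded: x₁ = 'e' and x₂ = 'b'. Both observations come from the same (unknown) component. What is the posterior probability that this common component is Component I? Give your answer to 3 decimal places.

0.893

Apply Bayes' rule: the posterior for each component is proportional to its prior times its likelihood at x.
Since both observations come from the same component, the likelihood for component k is f_k(x₁)·f_k(x₂).
  f_I = [P(e | comp) = 0.21] × [0.12] = 0.0252
  f_II = [P(e | comp) = 0.08] × [0.34] = 0.0272
Unnormalised posteriors:
  π_I·f_I = 0.90 × 0.0252 = 0.02268
  π_II·f_II = 0.10 × 0.0272 = 0.00272
Sum: 0.02268 + 0.00272 = 0.0254
P(Component I | x₁, x₂) ≈ 0.893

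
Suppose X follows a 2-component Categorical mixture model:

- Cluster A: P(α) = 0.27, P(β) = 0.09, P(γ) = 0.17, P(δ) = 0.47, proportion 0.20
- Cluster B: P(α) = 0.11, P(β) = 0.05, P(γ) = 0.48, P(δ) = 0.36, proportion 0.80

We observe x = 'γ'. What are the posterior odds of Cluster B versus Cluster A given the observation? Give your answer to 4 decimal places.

11.2941

Only the two components matter; the odds are (π_i f_i(x)) / (π_j f_j(x)).
Component likelihoods at x = 'γ':
  L_A = 0.17
  L_B = 0.48
Posterior odds = (π_B·L_B) / (π_A·L_A) = (0.80·0.48) / (0.20·0.17) = 0.384 / 0.034 ≈ 11.2941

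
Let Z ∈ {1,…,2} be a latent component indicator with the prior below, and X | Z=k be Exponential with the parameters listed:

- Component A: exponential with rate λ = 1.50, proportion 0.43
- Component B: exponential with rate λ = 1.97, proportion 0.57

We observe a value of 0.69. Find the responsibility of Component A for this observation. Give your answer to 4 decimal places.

Apply Bayes' rule: the posterior for each component is proportional to its prior times its likelihood at x.
Evaluate each component's likelihood at the observed value:
  L_A = 1.50·e^(−1.50·0.69) = 1.50·e^(−1.0350) = 0.53284
  L_B = 1.97·e^(−1.97·0.69) = 1.97·e^(−1.3593) = 0.505976
Prior × likelihood for each component:
  π_A·L_A = 0.43 × 0.53284 = 0.229121
  π_B·L_B = 0.57 × 0.505976 = 0.288406
Evidence: 0.229121 + 0.288406 = 0.517527
P(Component A | 0.69) ≈ 0.4427

0.4427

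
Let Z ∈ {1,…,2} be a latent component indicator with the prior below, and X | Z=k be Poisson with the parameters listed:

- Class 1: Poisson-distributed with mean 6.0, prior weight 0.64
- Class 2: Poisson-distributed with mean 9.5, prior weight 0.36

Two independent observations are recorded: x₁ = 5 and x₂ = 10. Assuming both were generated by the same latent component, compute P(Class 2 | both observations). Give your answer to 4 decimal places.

The responsibility of component k is P(Z=k) f_k(x) divided by Σ_j P(Z=j) f_j(x).
Since both observations come from the same component, the likelihood for component k is f_k(x₁)·f_k(x₂).
  L_1 = [e^(−6.0)·6.0^5/5! = 0.160623] × [0.0413031] = 0.00663423
  L_2 = [e^(−9.5)·9.5^5/5! = 0.0482658] × [0.123502] = 0.00596094
Unnormalised posteriors:
  P(Z=1)·L_1 = 0.64 × 0.00663423 = 0.00424591
  P(Z=2)·L_2 = 0.36 × 0.00596094 = 0.00214594
Denominator: 0.00424591 + 0.00214594 = 0.00639185
P(Class 2 | x₁,x₂) = 0.00214594 / 0.00639185 ≈ 0.3357

0.3357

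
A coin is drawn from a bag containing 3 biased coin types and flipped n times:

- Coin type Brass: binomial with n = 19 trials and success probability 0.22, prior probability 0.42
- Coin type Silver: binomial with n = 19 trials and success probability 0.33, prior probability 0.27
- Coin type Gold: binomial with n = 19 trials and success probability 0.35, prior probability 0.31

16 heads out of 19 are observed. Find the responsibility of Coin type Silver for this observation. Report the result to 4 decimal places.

By Bayes' theorem, P(k | x) = π_k f_k(x) / Σ_j π_j f_j(x).
Binomial probabilities:
  f_Brass = C(19,16)·0.22^16·0.78^3 = 969·3.01136e-11·0.474552 = 1.38475e-08
  f_Silver = C(19,16)·0.33^16·0.67^3 = 969·1.97799e-08·0.300763 = 5.76463e-06
  f_Gold = C(19,16)·0.35^16·0.65^3 = 969·5.07094e-08·0.274625 = 1.34944e-05
Prior × likelihood for each component:
  π_Brass·f_Brass = 0.42 × 1.38475e-08 = 5.81594e-09
  π_Silver·f_Silver = 0.27 × 5.76463e-06 = 1.55645e-06
  π_Gold·f_Gold = 0.31 × 1.34944e-05 = 4.18325e-06
Marginal: 5.81594e-09 + 1.55645e-06 + 4.18325e-06 = 5.74552e-06
So the posterior for Coin type Silver is 1.55645e-06 / 5.74552e-06 ≈ 0.2709.

0.2709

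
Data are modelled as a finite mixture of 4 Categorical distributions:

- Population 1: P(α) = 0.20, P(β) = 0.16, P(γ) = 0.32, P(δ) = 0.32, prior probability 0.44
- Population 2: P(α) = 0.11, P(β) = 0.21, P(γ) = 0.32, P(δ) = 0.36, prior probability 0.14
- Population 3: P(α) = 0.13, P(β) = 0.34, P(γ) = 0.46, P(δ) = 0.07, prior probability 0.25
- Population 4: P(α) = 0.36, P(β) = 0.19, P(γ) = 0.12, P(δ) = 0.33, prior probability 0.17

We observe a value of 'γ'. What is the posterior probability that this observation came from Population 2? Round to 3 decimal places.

0.140

The responsibility of component k is π_k f_k(x) divided by Σ_j π_j f_j(x).
Evaluate each component's likelihood at the observed value:
  p_1 = 0.32
  p_2 = 0.32
  p_3 = 0.46
  p_4 = 0.12
Prior × likelihood for each component:
  π_1·p_1 = 0.44 × 0.32 = 0.1408
  π_2·p_2 = 0.14 × 0.32 = 0.0448
  π_3·p_3 = 0.25 × 0.46 = 0.115
  π_4·p_4 = 0.17 × 0.12 = 0.0204
Normaliser: 0.1408 + 0.0448 + 0.115 + 0.0204 = 0.321
P(Population 2 | 'γ') = 0.0448 / 0.321 ≈ 0.140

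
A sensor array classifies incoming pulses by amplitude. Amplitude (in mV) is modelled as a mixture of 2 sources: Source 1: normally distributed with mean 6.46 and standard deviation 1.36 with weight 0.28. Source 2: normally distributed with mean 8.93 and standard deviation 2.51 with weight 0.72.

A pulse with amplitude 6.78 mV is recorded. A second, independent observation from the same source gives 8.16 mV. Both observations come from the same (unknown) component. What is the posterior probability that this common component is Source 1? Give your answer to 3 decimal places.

Apply Bayes' rule: the posterior for each component is proportional to its prior times its likelihood at x.
Since both observations come from the same component, the likelihood for component k is f_k(x₁)·f_k(x₂).
  p_1 = [0.285331] × [0.134301] = 0.0383202
  p_2 = [0.110131] × [0.151635] = 0.0166998
Multiply by the mixture weights:
  π_1·p_1 = 0.28 × 0.0383202 = 0.0107297
  π_2·p_2 = 0.72 × 0.0166998 = 0.0120239
Denominator: 0.0107297 + 0.0120239 = 0.0227535
So the posterior for Source 1 is 0.0107297 / 0.0227535 ≈ 0.472.

0.472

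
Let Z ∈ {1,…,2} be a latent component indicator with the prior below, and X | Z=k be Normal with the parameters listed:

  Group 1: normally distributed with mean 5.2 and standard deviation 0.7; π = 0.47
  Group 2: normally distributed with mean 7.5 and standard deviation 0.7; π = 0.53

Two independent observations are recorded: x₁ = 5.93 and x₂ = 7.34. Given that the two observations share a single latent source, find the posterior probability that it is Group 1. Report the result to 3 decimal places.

0.058

Posterior ∝ prior × likelihood, so P(k | x) ∝ P(Z=k) f_k(x); normalise over all components.
Since both observations come from the same component, the likelihood for component k is f_k(x₁)·f_k(x₂).
  p_1 = [(1/(0.7·√(2π)))·exp(−(5.93−5.2)²/(2·0.7²)) = 0.569918·exp(-0.54378) = 0.330867] × [0.00532509] = 0.0017619
  p_2 = [(1/(0.7·√(2π)))·exp(−(5.93−7.5)²/(2·0.7²)) = 0.569918·exp(-2.51520) = 0.0460758] × [0.555223] = 0.0255823
Multiply by the mixture weights:
  P(Z=1)·p_1 = 0.47 × 0.0017619 = 0.000828092
  P(Z=2)·p_2 = 0.53 × 0.0255823 = 0.0135586
Sum: 0.000828092 + 0.0135586 = 0.0143867
So the posterior for Group 1 is 0.000828092 / 0.0143867 ≈ 0.058.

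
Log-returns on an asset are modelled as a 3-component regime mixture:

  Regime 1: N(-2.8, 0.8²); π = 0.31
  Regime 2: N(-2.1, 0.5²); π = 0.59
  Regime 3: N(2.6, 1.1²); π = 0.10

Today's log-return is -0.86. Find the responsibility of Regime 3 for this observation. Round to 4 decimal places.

0.0085

By Bayes' theorem, P(k | x) = w_k f_k(x) / Σ_j w_j f_j(x).
Component likelihoods at x = -0.86:
  L_1 = (1/(0.8·√(2π)))·exp(−(-0.86−-2.8)²/(2·0.8²)) = 0.498678·exp(-2.94031) = 0.0263547
  L_2 = (1/(0.5·√(2π)))·exp(−(-0.86−-2.1)²/(2·0.5²)) = 0.797885·exp(-3.07520) = 0.0368466
  L_3 = (1/(1.1·√(2π)))·exp(−(-0.86−2.6)²/(2·1.1²)) = 0.362675·exp(-4.94694) = 0.00257684
Prior × likelihood for each component:
  w_1·L_1 = 0.31 × 0.0263547 = 0.00816997
  w_2·L_2 = 0.59 × 0.0368466 = 0.0217395
  w_3·L_3 = 0.10 × 0.00257684 = 0.000257684
Denominator: 0.00816997 + 0.0217395 + 0.000257684 = 0.0301672
P(Regime 3 | the observation) = 0.000257684 / 0.0301672 ≈ 0.0085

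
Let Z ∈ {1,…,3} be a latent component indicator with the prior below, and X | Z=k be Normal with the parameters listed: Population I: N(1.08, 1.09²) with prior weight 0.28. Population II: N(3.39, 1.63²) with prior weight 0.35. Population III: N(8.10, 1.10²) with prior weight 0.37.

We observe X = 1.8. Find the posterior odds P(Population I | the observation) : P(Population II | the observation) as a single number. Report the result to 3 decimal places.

Since P(k|x) ∝ π_k f_k(x), the posterior odds are π_i f_i(x) / (π_j f_j(x)).
Normal densities:
  L_I = 0.294263
  L_II = 0.15209
  L_III = 2.73356e-08
Posterior odds = (π_I·L_I) / (π_II·L_II) = (0.28·0.294263) / (0.35·0.15209) = 0.0823938 / 0.0532317 ≈ 1.548

1.548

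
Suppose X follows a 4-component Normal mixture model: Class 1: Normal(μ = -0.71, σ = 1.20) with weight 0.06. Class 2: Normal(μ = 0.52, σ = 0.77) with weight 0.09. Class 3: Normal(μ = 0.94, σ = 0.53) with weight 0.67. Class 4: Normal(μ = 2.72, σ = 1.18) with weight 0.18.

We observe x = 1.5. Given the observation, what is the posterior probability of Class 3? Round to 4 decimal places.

P(component k | x) = P(Z=k)·f_k(x) / marginal(x), where marginal(x) = Σ_j P(Z=j)·f_j(x).
Component likelihoods at x = 1.5:
  L_1 = 0.060985
  L_2 = 0.230503
  L_3 = 0.430733
  L_4 = 0.198111
Unnormalised posteriors:
  P(Z=1)·L_1 = 0.06 × 0.060985 = 0.0036591
  P(Z=2)·L_2 = 0.09 × 0.230503 = 0.0207453
  P(Z=3)·L_3 = 0.67 × 0.430733 = 0.288591
  P(Z=4)·L_4 = 0.18 × 0.198111 = 0.0356601
Marginal: 0.0036591 + 0.0207453 + 0.288591 + 0.0356601 = 0.348656
P(Class 3 | data) = 0.288591 / 0.348656 ≈ 0.8277

0.8277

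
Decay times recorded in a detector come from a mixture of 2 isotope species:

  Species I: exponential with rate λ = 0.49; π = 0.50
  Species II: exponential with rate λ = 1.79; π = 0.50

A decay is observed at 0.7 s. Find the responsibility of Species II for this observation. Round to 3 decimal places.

P(component k | x) = π_k·f_k(x) / marginal(x), where marginal(x) = Σ_j π_j·f_j(x).
Evaluate each component's likelihood at the observed value:
  p_I = 0.347723
  p_II = 0.511307
Unnormalised posteriors:
  π_I·p_I = 0.50 × 0.347723 = 0.173861
  π_II·p_II = 0.50 × 0.511307 = 0.255654
Evidence: 0.173861 + 0.255654 = 0.429515
So the posterior for Species II is 0.255654 / 0.429515 ≈ 0.595.

0.595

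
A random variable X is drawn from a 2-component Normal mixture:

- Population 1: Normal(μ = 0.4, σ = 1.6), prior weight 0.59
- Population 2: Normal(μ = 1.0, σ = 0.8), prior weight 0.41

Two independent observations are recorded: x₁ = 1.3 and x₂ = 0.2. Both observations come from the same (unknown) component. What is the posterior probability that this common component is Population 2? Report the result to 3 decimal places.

By Bayes' theorem, P(k | x) = w_k f_k(x) / Σ_j w_j f_j(x).
Since both observations come from the same component, the likelihood for component k is f_k(x₁)·f_k(x₂).
  f_1 = [(1/(1.6·√(2π)))·exp(−(1.3−0.4)²/(2·1.6²)) = 0.249339·exp(-0.15820) = 0.212855] × [0.247399] = 0.05266
  f_2 = [(1/(0.8·√(2π)))·exp(−(1.3−1.0)²/(2·0.8²)) = 0.498678·exp(-0.07031) = 0.464819] × [0.302463] = 0.140591
Unnormalised posteriors:
  w_1·f_1 = 0.59 × 0.05266 = 0.0310694
  w_2·f_2 = 0.41 × 0.140591 = 0.0576422
Denominator: 0.0310694 + 0.0576422 = 0.0887116
P(Population 2 | x₁,x₂) = 0.0576422 / 0.0887116 ≈ 0.650

0.650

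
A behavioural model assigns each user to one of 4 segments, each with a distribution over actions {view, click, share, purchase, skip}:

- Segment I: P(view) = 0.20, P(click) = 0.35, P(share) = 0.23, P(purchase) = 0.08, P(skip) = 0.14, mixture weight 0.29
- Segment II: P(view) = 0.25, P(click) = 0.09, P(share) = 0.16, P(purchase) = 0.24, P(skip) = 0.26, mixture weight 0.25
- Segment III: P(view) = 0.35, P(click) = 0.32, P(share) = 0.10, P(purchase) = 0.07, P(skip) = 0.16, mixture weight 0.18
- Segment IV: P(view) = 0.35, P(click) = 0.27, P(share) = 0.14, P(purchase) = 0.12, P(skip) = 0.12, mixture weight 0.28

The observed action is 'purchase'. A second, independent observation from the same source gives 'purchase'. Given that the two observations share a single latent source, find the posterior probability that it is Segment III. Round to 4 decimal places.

0.0417

By Bayes' theorem, P(k | x) = π_k f_k(x) / Σ_j π_j f_j(x).
Since both observations come from the same component, the likelihood for component k is f_k(x₁)·f_k(x₂).
  L_I = [P(purchase | comp) = 0.08] × [0.08] = 0.0064
  L_II = [P(purchase | comp) = 0.24] × [0.24] = 0.0576
  L_III = [P(purchase | comp) = 0.07] × [0.07] = 0.0049
  L_IV = [P(purchase | comp) = 0.12] × [0.12] = 0.0144
Weight by the priors:
  π_I·L_I = 0.29 × 0.0064 = 0.001856
  π_II·L_II = 0.25 × 0.0576 = 0.0144
  π_III·L_III = 0.18 × 0.0049 = 0.000882
  π_IV·L_IV = 0.28 × 0.0144 = 0.004032
Marginal: 0.001856 + 0.0144 + 0.000882 + 0.004032 = 0.02117
P(Segment III | x) ≈ 0.0417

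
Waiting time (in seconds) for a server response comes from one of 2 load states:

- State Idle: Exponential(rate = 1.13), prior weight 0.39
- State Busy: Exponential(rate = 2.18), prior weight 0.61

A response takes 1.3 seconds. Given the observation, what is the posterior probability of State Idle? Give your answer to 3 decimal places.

0.565

P(component k | x) = P(Z=k)·f_k(x) / marginal(x), where marginal(x) = Σ_j P(Z=j)·f_j(x).
Component likelihoods at x = 1.3 seconds:
  L_Idle = 1.13·e^(−1.13·1.3) = 1.13·e^(−1.4690) = 0.260076
  L_Busy = 2.18·e^(−2.18·1.3) = 2.18·e^(−2.8340) = 0.128134
Unnormalised posteriors:
  P(Z=Idle)·L_Idle = 0.39 × 0.260076 = 0.10143
  P(Z=Busy)·L_Busy = 0.61 × 0.128134 = 0.078162
Sum: 0.10143 + 0.078162 = 0.179592
P(State Idle | data) = 0.10143 / 0.179592 ≈ 0.565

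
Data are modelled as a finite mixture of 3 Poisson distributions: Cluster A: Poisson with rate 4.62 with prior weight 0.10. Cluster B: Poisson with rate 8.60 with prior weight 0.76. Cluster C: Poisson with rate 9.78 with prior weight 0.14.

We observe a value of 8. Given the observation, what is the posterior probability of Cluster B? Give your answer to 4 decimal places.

0.8284

By Bayes' theorem, P(k | x) = π_k f_k(x) / Σ_j π_j f_j(x).
Poisson probabilities:
  p_A = 0.0507195
  p_B = 0.136626
  p_C = 0.117433
Prior × likelihood for each component:
  π_A·p_A = 0.10 × 0.0507195 = 0.00507195
  π_B·p_B = 0.76 × 0.136626 = 0.103836
  π_C·p_C = 0.14 × 0.117433 = 0.0164406
Sum: 0.00507195 + 0.103836 + 0.0164406 = 0.125349
So the posterior for Cluster B is 0.103836 / 0.125349 ≈ 0.8284.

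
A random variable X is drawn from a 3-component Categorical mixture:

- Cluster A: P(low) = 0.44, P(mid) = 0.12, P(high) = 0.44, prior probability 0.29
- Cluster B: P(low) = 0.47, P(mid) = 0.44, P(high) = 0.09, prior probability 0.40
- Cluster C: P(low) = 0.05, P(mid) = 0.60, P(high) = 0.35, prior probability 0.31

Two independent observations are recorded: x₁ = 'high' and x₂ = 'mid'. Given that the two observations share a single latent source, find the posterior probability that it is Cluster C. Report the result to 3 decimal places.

By Bayes' theorem, P(k | x) = π_k f_k(x) / Σ_j π_j f_j(x).
Since both observations come from the same component, the likelihood for component k is f_k(x₁)·f_k(x₂).
  f_A = [P(high | comp) = 0.44] × [0.12] = 0.0528
  f_B = [P(high | comp) = 0.09] × [0.44] = 0.0396
  f_C = [P(high | comp) = 0.35] × [0.6] = 0.21
Multiply by the mixture weights:
  π_A·f_A = 0.29 × 0.0528 = 0.015312
  π_B·f_B = 0.40 × 0.0396 = 0.01584
  π_C·f_C = 0.31 × 0.21 = 0.0651
Marginal: 0.015312 + 0.01584 + 0.0651 = 0.096252
So the posterior for Cluster C is 0.0651 / 0.096252 ≈ 0.676.

0.676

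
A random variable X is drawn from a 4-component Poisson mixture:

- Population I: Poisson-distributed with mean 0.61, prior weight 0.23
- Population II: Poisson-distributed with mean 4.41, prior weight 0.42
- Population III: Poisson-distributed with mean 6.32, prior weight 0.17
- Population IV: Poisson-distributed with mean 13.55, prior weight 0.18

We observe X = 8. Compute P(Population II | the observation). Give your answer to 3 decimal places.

Apply Bayes' rule: the posterior for each component is proportional to its prior times its likelihood at x.
Component likelihoods at x = 8:
  f_I = 2.58344e-07
  f_II = 0.043127
  f_III = 0.113625
  f_IV = 0.0367539
Multiply by the mixture weights:
  P(Z=I)·f_I = 0.23 × 2.58344e-07 = 5.94191e-08
  P(Z=II)·f_II = 0.42 × 0.043127 = 0.0181134
  P(Z=III)·f_III = 0.17 × 0.113625 = 0.0193163
  P(Z=IV)·f_IV = 0.18 × 0.0367539 = 0.0066157
Denominator: 5.94191e-08 + 0.0181134 + 0.0193163 + 0.0066157 = 0.0440454
P(Population II | x) = 0.0181134 / 0.0440454 ≈ 0.411

0.411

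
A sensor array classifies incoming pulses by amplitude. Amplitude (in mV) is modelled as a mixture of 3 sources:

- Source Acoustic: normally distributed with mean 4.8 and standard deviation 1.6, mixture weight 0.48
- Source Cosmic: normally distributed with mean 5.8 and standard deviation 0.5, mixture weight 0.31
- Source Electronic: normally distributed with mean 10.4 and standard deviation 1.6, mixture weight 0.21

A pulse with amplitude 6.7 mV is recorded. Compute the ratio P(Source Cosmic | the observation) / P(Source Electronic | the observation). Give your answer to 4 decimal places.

13.5508

Posterior odds = (P(Z=i) f_i(x)) / (P(Z=j) f_j(x)); the normalising sum cancels.
Evaluate each component's likelihood at the observed value:
  L_Acoustic = (1/(1.6·√(2π)))·exp(−(6.7−4.8)²/(2·1.6²)) = 0.249339·exp(-0.70508) = 0.123191
  L_Cosmic = (1/(0.5·√(2π)))·exp(−(6.7−5.8)²/(2·0.5²)) = 0.797885·exp(-1.62000) = 0.1579
  L_Electronic = (1/(1.6·√(2π)))·exp(−(6.7−10.4)²/(2·1.6²)) = 0.249339·exp(-2.67383) = 0.0172013
0.0489491 / 0.00361227 ≈ 13.5508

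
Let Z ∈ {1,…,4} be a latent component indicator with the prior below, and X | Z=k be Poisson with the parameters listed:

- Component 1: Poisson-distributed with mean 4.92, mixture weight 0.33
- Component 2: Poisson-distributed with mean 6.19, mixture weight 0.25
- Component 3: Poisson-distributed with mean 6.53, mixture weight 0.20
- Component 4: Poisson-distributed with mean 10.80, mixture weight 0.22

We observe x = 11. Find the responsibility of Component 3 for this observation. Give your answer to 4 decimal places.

P(component k | x) = π_k·f_k(x) / marginal(x), where marginal(x) = Σ_j π_j·f_j(x).
Evaluate each component's likelihood at the observed value:
  L_1 = 0.00747707
  L_2 = 0.0262518
  L_3 = 0.033647
  L_4 = 0.119159
Weight by the priors:
  π_1·L_1 = 0.33 × 0.00747707 = 0.00246743
  π_2·L_2 = 0.25 × 0.0262518 = 0.00656294
  π_3·L_3 = 0.20 × 0.033647 = 0.0067294
  π_4·L_4 = 0.22 × 0.119159 = 0.0262149
Marginal: 0.00246743 + 0.00656294 + 0.0067294 + 0.0262149 = 0.0419747
Responsibility of Component 3: 0.0067294 / 0.0419747 ≈ 0.1603

0.1603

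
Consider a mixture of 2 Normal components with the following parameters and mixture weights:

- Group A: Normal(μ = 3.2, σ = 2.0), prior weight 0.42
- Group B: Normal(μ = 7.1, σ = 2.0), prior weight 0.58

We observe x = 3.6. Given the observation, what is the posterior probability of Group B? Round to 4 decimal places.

Posterior ∝ prior × likelihood, so P(k | x) ∝ w_k f_k(x); normalise over all components.
Normal densities:
  p_A = (1/(2.0·√(2π)))·exp(−(3.6−3.2)²/(2·2.0²)) = 0.199471·exp(-0.02000) = 0.195521
  p_B = (1/(2.0·√(2π)))·exp(−(3.6−7.1)²/(2·2.0²)) = 0.199471·exp(-1.53125) = 0.0431387
Unnormalised posteriors:
  w_A·p_A = 0.42 × 0.195521 = 0.082119
  w_B·p_B = 0.58 × 0.0431387 = 0.0250204
Normaliser: 0.082119 + 0.0250204 = 0.107139
P(Group B | 3.6) ≈ 0.2335

0.2335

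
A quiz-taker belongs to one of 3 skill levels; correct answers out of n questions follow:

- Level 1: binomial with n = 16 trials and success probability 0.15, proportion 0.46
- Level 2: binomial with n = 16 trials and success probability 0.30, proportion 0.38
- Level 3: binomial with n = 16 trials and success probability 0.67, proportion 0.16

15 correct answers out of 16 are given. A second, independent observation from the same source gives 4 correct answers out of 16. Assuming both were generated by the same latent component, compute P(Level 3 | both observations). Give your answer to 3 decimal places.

P(component k | x) = π_k·f_k(x) / marginal(x), where marginal(x) = Σ_j π_j·f_j(x).
Since both observations come from the same component, the likelihood for component k is f_k(x₁)·f_k(x₂).
  p_1 = [C(16,15)·0.15^15·0.85^1 = 16·4.37894e-13·0.85 = 5.95536e-12] × [0.131058] = 7.80497e-13
  p_2 = [C(16,15)·0.30^15·0.70^1 = 16·1.43489e-08·0.7 = 1.60708e-07] × [0.204048] = 3.27921e-08
  p_3 = [C(16,15)·0.67^15·0.33^1 = 16·0.00246106·0.33 = 0.0129944] × [0.000611699] = 7.94866e-06
Prior × likelihood for each component:
  π_1·p_1 = 0.46 × 7.80497e-13 = 3.59029e-13
  π_2·p_2 = 0.38 × 3.27921e-08 = 1.2461e-08
  π_3·p_3 = 0.16 × 7.94866e-06 = 1.27179e-06
Denominator: 3.59029e-13 + 1.2461e-08 + 1.27179e-06 = 1.28425e-06
P(Level 3 | x₁,x₂) ≈ 0.990

0.990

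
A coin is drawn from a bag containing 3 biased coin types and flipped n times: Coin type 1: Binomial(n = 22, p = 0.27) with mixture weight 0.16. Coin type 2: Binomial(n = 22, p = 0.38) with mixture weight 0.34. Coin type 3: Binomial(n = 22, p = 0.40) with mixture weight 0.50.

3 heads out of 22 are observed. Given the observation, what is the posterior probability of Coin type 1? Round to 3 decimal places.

Apply Bayes' rule: the posterior for each component is proportional to its prior times its likelihood at x.
Evaluate each component's likelihood at the observed value:
  f_1 = C(22,3)·0.27^3·0.73^19 = 1540·0.019683·0.00253008 = 0.0766913
  f_2 = C(22,3)·0.38^3·0.62^19 = 1540·0.054872·0.000113617 = 0.00960094
  f_3 = C(22,3)·0.40^3·0.60^19 = 1540·0.064·6.0936e-05 = 0.00600585
Multiply by the mixture weights:
  π_1·f_1 = 0.16 × 0.0766913 = 0.0122706
  π_2·f_2 = 0.34 × 0.00960094 = 0.00326432
  π_3·f_3 = 0.50 × 0.00600585 = 0.00300292
Marginal: 0.0122706 + 0.00326432 + 0.00300292 = 0.0185379
Responsibility of Coin type 1: 0.0122706 / 0.0185379 ≈ 0.662

0.662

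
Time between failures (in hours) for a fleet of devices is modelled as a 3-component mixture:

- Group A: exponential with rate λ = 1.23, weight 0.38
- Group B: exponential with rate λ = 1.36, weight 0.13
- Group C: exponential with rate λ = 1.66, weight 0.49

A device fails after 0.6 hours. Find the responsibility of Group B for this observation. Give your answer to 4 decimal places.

0.1299

Posterior ∝ prior × likelihood, so P(k | x) ∝ π_k f_k(x); normalise over all components.
Evaluate each component's likelihood at the observed value:
  L_A = 0.588025
  L_B = 0.601388
  L_C = 0.613127
Multiply by the mixture weights:
  π_A·L_A = 0.38 × 0.588025 = 0.223449
  π_B·L_B = 0.13 × 0.601388 = 0.0781804
  π_C·L_C = 0.49 × 0.613127 = 0.300432
Denominator: 0.223449 + 0.0781804 + 0.300432 = 0.602062
Responsibility of Group B: 0.0781804 / 0.602062 ≈ 0.1299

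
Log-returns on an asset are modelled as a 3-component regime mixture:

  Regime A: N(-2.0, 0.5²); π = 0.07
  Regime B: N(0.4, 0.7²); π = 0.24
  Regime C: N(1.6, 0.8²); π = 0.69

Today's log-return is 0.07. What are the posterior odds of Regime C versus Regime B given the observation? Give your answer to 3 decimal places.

The posterior odds equal the prior odds times the likelihood ratio: (π_i/π_j)·(f_i(x)/f_j(x)).
Normal densities:
  f_A = (1/(0.5·√(2π)))·exp(−(0.07−-2.0)²/(2·0.5²)) = 0.797885·exp(-8.56980) = 0.000151399
  f_B = (1/(0.7·√(2π)))·exp(−(0.07−0.4)²/(2·0.7²)) = 0.569918·exp(-0.11112) = 0.509979
  f_C = (1/(0.8·√(2π)))·exp(−(0.07−1.6)²/(2·0.8²)) = 0.498678·exp(-1.82883) = 0.0800885
0.0552611 / 0.122395 ≈ 0.451

0.451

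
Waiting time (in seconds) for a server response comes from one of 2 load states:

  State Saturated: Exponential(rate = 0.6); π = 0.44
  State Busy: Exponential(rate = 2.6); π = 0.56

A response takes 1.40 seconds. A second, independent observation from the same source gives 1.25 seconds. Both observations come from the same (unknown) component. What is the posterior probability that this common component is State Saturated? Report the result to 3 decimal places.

P(component k | x) = π_k·f_k(x) / marginal(x), where marginal(x) = Σ_j π_j·f_j(x).
Since both observations come from the same component, the likelihood for component k is f_k(x₁)·f_k(x₂).
  p_Saturated = [0.6·e^(−0.6·1.40) = 0.6·e^(−0.8400) = 0.259026] × [0.28342] = 0.0734132
  p_Busy = [2.6·e^(−2.6·1.40) = 2.6·e^(−3.6400) = 0.0682561] × [0.100813] = 0.0068811
Multiply by the mixture weights:
  π_Saturated·p_Saturated = 0.44 × 0.0734132 = 0.0323018
  π_Busy·p_Busy = 0.56 × 0.0068811 = 0.00385341
Evidence: 0.0323018 + 0.00385341 = 0.0361552
So the posterior for State Saturated is 0.0323018 / 0.0361552 ≈ 0.893.

0.893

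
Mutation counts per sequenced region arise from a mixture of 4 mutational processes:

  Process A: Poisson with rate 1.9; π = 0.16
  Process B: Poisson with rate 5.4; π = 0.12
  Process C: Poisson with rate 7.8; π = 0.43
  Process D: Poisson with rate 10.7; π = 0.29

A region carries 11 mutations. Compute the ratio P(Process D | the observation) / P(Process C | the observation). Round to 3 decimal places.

1.201

Posterior odds = (π_i f_i(x)) / (π_j f_j(x)); the normalising sum cancels.
Component likelihoods at x = 11 mutations:
  p_A = 4.3649e-06
  p_B = 0.0128821
  p_C = 0.0667403
  p_D = 0.118882
Odds = (0.29/0.43) × (0.118882/0.0667403) = 0.674419 × 1.78126 ≈ 1.201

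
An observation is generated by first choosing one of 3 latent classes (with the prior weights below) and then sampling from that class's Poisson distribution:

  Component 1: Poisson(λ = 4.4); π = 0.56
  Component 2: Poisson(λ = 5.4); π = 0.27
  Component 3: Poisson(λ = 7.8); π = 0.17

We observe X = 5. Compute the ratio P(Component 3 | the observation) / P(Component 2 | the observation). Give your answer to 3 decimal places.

Since P(k|x) ∝ P(Z=k) f_k(x), the posterior odds are P(Z=i) f_i(x) / (P(Z=j) f_j(x)).
Poisson probabilities:
  L_1 = e^(−4.4)·4.4^5/5! = 0.168728
  L_2 = e^(−5.4)·5.4^5/5! = 0.172821
  L_3 = e^(−7.8)·7.8^5/5! = 0.0985814
Posterior odds = (P(Z=3)·L_3) / (P(Z=2)·L_2) = (0.17·0.0985814) / (0.27·0.172821) = 0.0167588 / 0.0466618 ≈ 0.359

0.359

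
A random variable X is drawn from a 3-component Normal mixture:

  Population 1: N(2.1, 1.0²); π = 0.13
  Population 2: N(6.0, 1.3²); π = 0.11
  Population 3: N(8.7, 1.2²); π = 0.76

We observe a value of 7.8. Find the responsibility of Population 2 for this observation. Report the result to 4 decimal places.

0.0636

Apply Bayes' rule: the posterior for each component is proportional to its prior times its likelihood at x.
Normal densities:
  L_1 = (1/(1.0·√(2π)))·exp(−(7.8−2.1)²/(2·1.0²)) = 0.398942·exp(-16.24500) = 3.51396e-08
  L_2 = (1/(1.3·√(2π)))·exp(−(7.8−6.0)²/(2·1.3²)) = 0.306879·exp(-0.95858) = 0.117669
  L_3 = (1/(1.2·√(2π)))·exp(−(7.8−8.7)²/(2·1.2²)) = 0.332452·exp(-0.28125) = 0.250948
Prior × likelihood for each component:
  w_1·L_1 = 0.13 × 3.51396e-08 = 4.56814e-09
  w_2·L_2 = 0.11 × 0.117669 = 0.0129436
  w_3·L_3 = 0.76 × 0.250948 = 0.19072
Marginal: 4.56814e-09 + 0.0129436 + 0.19072 = 0.203664
P(Population 2 | x) = 0.0129436 / 0.203664 ≈ 0.0636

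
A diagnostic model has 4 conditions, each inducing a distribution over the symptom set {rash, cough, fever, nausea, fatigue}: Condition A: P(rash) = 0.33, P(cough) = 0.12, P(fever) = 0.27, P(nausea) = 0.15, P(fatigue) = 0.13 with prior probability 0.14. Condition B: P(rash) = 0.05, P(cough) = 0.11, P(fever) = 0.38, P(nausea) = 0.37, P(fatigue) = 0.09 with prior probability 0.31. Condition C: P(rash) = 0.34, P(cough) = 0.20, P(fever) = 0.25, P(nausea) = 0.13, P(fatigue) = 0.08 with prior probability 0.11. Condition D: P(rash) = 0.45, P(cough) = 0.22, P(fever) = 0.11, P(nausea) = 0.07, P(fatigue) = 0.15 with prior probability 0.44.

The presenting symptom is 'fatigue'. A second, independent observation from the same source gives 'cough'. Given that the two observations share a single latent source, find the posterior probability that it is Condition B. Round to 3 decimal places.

0.143

P(component k | x) = π_k·f_k(x) / marginal(x), where marginal(x) = Σ_j π_j·f_j(x).
Since both observations come from the same component, the likelihood for component k is f_k(x₁)·f_k(x₂).
  L_A = [0.13] × [0.12] = 0.0156
  L_B = [0.09] × [0.11] = 0.0099
  L_C = [0.08] × [0.2] = 0.016
  L_D = [0.15] × [0.22] = 0.033
Prior × likelihood for each component:
  π_A·L_A = 0.14 × 0.0156 = 0.002184
  π_B·L_B = 0.31 × 0.0099 = 0.003069
  π_C·L_C = 0.11 × 0.016 = 0.00176
  π_D·L_D = 0.44 × 0.033 = 0.01452
Evidence: 0.002184 + 0.003069 + 0.00176 + 0.01452 = 0.021533
Responsibility of Condition B: 0.003069 / 0.021533 ≈ 0.143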